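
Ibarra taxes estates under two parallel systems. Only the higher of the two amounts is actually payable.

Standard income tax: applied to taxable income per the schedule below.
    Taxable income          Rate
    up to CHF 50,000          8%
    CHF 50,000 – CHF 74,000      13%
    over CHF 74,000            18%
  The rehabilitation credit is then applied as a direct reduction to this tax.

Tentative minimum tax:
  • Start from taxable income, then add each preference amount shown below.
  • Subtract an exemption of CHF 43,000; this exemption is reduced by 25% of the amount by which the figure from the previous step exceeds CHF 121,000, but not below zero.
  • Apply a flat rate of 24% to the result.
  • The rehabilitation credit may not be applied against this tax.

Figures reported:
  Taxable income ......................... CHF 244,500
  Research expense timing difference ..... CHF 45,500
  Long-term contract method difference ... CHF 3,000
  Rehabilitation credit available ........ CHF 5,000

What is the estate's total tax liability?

CHF 70,320

Standard income tax:
  CHF 50,000 × 8% = CHF 4,000
  CHF 24,000 × 13% = CHF 3,120
  CHF 170,500 × 18% = CHF 30,690
  → CHF 37,810
  Less rehabilitation credit CHF 5,000 → CHF 32,810

Tentative minimum tax:
  Adjusted income: CHF 244,500 + CHF 45,500 + CHF 3,000 = CHF 293,000
  Exemption: 25% × (CHF 293,000 − CHF 121,000) = CHF 43,000 ≥ CHF 43,000, so the exemption is fully phased out
  Base: CHF 293,000 − CHF 0 = CHF 293,000
  CHF 293,000 × 24% = CHF 70,320

CHF 70,320 > CHF 32,810, so the tentative minimum tax is the binding amount.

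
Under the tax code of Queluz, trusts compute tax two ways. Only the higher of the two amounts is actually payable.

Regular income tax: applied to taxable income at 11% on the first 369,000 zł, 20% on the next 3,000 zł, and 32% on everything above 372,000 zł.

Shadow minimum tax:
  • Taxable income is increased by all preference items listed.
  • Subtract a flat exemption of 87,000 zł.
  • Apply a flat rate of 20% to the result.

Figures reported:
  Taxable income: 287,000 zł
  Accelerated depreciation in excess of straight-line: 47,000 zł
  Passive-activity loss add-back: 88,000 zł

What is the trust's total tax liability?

67,000 zł

Shadow minimum tax:
  Adjusted income: 287,000 zł + 47,000 zł + 88,000 zł = 422,000 zł
  Less exemption 87,000 zł → base 335,000 zł
  335,000 zł × 20% = 67,000 zł

Regular income tax:
  287,000 zł × 11% = 31,570 zł

67,000 zł > 31,570 zł, so the shadow minimum tax is the binding amount.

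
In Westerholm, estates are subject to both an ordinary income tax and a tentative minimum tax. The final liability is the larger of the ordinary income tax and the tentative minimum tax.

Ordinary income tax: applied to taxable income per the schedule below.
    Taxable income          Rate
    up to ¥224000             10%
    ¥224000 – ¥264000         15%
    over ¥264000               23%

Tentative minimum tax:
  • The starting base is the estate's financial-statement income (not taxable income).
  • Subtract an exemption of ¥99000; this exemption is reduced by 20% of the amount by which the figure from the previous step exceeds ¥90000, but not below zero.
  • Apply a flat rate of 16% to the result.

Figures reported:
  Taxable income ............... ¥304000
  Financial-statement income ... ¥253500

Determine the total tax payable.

¥37600

Tentative minimum tax:
  Base (financial-statement income): ¥253500
  Exemption: ¥99000 − 20% × (¥253500 − ¥90000) = ¥99000 − ¥32700 = ¥66300
  Base: ¥253500 − ¥66300 = ¥187200
  ¥187200 × 16% = ¥29952

Ordinary income tax:
  ¥224000 × 10% = ¥22400
  ¥40000 × 15% = ¥6000
  ¥40000 × 23% = ¥9200
  → ¥37600

¥37600 > ¥29952, so the ordinary income tax governs.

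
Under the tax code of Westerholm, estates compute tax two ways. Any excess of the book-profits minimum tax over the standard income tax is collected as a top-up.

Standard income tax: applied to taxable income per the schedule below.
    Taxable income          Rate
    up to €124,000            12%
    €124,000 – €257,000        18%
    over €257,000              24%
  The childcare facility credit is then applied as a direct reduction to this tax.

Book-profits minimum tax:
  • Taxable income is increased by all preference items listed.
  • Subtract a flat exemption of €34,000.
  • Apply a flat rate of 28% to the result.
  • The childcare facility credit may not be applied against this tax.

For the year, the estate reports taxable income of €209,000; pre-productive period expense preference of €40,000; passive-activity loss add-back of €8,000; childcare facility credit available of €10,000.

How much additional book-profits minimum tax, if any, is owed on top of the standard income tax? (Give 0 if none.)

Book-profits minimum tax:
  Adjusted income: €209,000 + €40,000 + €8,000 = €257,000
  Less exemption €34,000 → base €223,000
  €223,000 × 28% = €62,440

Standard income tax:
  €124,000 × 12% = €14,880
  €85,000 × 18% = €15,300
  → €30,180
  Less childcare facility credit €10,000 → €20,180

Excess of book-profits minimum tax over standard income tax: €62,440 − €20,180 = €42,260.

€42,260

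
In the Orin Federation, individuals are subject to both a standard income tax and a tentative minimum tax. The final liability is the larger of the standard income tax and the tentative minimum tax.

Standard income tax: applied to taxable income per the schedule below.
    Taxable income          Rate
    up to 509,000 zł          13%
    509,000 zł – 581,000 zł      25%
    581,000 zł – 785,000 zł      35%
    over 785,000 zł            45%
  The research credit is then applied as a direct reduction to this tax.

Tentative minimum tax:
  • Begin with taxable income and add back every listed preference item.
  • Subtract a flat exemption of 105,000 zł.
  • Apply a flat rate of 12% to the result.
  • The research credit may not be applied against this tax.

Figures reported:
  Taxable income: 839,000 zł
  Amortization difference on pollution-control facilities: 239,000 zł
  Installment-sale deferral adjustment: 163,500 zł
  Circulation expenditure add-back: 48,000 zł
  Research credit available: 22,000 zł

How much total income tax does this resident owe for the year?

157,870 zł

Standard income tax:
  509,000 zł × 13% = 66,170 zł
  72,000 zł × 25% = 18,000 zł
  204,000 zł × 35% = 71,400 zł
  54,000 zł × 45% = 24,300 zł
  → 179,870 zł
  Less research credit 22,000 zł → 157,870 zł

Tentative minimum tax:
  Adjusted income: 839,000 zł + 239,000 zł + 163,500 zł + 48,000 zł = 1,289,500 zł
  Less exemption 105,000 zł → base 1,184,500 zł
  1,184,500 zł × 12% = 142,140 zł

157,870 zł > 142,140 zł, so the standard income tax governs.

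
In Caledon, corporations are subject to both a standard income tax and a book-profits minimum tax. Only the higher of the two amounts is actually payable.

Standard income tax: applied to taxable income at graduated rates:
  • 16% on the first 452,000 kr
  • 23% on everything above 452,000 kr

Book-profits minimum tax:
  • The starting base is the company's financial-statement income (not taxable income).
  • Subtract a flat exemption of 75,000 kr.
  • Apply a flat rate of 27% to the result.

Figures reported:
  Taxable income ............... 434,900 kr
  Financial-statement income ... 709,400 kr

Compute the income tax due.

Book-profits minimum tax:
  Base (financial-statement income): 709,400 kr
  Less exemption 75,000 kr → base 634,400 kr
  634,400 kr × 27% = 171,288 kr

Standard income tax:
  434,900 kr × 16% = 69,584 kr

171,288 kr > 69,584 kr, so the book-profits minimum tax is the binding amount.

171,288 kr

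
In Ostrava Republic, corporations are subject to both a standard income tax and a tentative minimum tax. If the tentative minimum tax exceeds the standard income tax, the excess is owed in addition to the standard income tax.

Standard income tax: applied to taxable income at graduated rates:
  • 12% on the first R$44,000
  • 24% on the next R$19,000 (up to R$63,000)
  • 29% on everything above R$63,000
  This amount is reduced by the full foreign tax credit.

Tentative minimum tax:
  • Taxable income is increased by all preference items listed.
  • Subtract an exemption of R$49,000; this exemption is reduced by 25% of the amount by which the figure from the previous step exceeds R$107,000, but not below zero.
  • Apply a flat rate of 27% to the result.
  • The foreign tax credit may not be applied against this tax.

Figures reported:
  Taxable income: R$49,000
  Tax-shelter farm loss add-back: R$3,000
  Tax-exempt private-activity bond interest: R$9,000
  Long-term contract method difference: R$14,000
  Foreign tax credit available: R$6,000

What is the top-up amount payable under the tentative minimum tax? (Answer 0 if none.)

Standard income tax:
  R$44,000 × 12% = R$5,280
  R$5,000 × 24% = R$1,200
  → R$6,480
  Less foreign tax credit R$6,000 → R$480

Tentative minimum tax:
  Adjusted income: R$49,000 + R$3,000 + R$9,000 + R$14,000 = R$75,000
  Exemption: R$75,000 ≤ R$107,000, so full R$49,000 applies
  Base: R$75,000 − R$49,000 = R$26,000
  R$26,000 × 27% = R$7,020

Excess of tentative minimum tax over standard income tax: R$7,020 − R$480 = R$6,540.

R$6,540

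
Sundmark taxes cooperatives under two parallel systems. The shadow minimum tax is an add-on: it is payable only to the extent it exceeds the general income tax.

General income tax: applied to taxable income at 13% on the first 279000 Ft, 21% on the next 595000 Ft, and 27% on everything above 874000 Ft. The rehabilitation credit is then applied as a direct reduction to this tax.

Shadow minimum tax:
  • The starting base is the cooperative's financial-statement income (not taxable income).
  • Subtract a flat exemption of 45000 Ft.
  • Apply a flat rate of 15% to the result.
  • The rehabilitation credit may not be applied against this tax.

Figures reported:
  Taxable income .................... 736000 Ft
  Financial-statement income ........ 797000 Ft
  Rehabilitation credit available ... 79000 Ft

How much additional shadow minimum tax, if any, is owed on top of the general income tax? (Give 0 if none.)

Shadow minimum tax:
  Base (financial-statement income): 797000 Ft
  Less exemption 45000 Ft → base 752000 Ft
  752000 Ft × 15% = 112800 Ft

General income tax:
  279000 Ft × 13% = 36270 Ft
  457000 Ft × 21% = 95970 Ft
  → 132240 Ft
  Less rehabilitation credit 79000 Ft → 53240 Ft

Excess of shadow minimum tax over general income tax: 112800 Ft − 53240 Ft = 59560 Ft.

59560 Ft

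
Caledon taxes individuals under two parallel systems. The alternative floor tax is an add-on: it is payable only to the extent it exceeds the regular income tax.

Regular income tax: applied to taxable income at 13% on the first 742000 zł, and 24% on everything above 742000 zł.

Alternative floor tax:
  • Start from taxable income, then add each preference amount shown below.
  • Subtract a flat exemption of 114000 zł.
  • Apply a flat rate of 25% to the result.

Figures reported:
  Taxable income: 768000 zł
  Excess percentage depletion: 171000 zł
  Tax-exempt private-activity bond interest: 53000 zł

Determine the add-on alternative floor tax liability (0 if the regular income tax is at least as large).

116800 zł

Alternative floor tax:
  Adjusted income: 768000 zł + 171000 zł + 53000 zł = 992000 zł
  Less exemption 114000 zł → base 878000 zł
  878000 zł × 25% = 219500 zł

Regular income tax:
  742000 zł × 13% = 96460 zł
  26000 zł × 24% = 6240 zł
  → 102700 zł

Excess of alternative floor tax over regular income tax: 219500 zł − 102700 zł = 116800 zł.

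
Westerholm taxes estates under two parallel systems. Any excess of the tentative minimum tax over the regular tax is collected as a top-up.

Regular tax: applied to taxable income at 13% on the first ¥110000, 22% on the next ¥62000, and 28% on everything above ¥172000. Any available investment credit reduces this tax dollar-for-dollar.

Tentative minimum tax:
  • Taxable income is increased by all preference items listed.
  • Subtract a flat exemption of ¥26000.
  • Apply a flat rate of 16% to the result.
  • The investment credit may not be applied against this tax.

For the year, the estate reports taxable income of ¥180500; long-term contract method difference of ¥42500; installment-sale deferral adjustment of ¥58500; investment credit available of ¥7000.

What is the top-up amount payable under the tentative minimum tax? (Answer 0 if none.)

Tentative minimum tax:
  Adjusted income: ¥180500 + ¥42500 + ¥58500 = ¥281500
  Less exemption ¥26000 → base ¥255500
  ¥255500 × 16% = ¥40880

Regular tax:
  ¥110000 × 13% = ¥14300
  ¥62000 × 22% = ¥13640
  ¥8500 × 28% = ¥2380
  → ¥30320
  Less investment credit ¥7000 → ¥23320

Excess of tentative minimum tax over regular tax: ¥40880 − ¥23320 = ¥17560.

¥17560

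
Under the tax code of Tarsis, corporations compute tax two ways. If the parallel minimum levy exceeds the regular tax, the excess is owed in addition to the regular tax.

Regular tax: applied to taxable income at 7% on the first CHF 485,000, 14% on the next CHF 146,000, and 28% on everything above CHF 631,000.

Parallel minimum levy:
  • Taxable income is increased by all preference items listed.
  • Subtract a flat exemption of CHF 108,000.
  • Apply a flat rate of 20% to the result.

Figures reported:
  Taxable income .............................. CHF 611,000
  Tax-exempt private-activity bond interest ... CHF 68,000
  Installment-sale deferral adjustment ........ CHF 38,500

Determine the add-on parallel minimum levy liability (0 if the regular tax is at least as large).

CHF 70,310

Parallel minimum levy:
  Adjusted income: CHF 611,000 + CHF 68,000 + CHF 38,500 = CHF 717,500
  Less exemption CHF 108,000 → base CHF 609,500
  CHF 609,500 × 20% = CHF 121,900

Regular tax:
  CHF 485,000 × 7% = CHF 33,950
  CHF 126,000 × 14% = CHF 17,640
  → CHF 51,590

Excess of parallel minimum levy over regular tax: CHF 121,900 − CHF 51,590 = CHF 70,310.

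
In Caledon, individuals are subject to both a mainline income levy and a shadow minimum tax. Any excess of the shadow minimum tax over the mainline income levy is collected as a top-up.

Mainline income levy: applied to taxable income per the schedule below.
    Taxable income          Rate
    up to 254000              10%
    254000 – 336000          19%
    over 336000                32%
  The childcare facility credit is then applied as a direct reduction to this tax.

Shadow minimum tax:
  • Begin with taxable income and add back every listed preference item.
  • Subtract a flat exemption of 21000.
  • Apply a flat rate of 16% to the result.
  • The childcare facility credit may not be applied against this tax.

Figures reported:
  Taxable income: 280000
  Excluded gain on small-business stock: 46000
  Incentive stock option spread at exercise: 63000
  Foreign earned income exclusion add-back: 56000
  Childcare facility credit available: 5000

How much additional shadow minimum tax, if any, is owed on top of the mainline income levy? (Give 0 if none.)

42500

Mainline income levy:
  254000 × 10% = 25400
  26000 × 19% = 4940
  → 30340
  Less childcare facility credit 5000 → 25340

Shadow minimum tax:
  Adjusted income: 280000 + 46000 + 63000 + 56000 = 445000
  Less exemption 21000 → base 424000
  424000 × 16% = 67840

Excess of shadow minimum tax over mainline income levy: 67840 − 25340 = 42500.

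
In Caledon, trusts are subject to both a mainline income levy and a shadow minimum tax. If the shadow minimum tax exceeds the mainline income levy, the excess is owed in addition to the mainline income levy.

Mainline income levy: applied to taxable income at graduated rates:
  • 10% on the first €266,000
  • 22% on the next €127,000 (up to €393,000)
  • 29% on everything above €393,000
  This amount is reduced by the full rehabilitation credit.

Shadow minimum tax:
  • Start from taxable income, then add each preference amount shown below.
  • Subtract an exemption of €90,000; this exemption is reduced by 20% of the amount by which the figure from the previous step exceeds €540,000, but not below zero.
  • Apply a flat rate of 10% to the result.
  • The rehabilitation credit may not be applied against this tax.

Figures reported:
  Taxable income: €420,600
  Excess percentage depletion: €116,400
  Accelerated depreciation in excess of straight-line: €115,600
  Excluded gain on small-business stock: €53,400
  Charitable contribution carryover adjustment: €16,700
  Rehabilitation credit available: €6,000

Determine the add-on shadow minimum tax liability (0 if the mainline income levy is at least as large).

€10,380

Mainline income levy:
  €266,000 × 10% = €26,600
  €127,000 × 22% = €27,940
  €27,600 × 29% = €8,004
  → €62,544
  Less rehabilitation credit €6,000 → €56,544

Shadow minimum tax:
  Adjusted income: €420,600 + €116,400 + €115,600 + €53,400 + €16,700 = €722,700
  Exemption: €90,000 − 20% × (€722,700 − €540,000) = €90,000 − €36,540 = €53,460
  Base: €722,700 − €53,460 = €669,240
  €669,240 × 10% = €66,924

Excess of shadow minimum tax over mainline income levy: €66,924 − €56,544 = €10,380.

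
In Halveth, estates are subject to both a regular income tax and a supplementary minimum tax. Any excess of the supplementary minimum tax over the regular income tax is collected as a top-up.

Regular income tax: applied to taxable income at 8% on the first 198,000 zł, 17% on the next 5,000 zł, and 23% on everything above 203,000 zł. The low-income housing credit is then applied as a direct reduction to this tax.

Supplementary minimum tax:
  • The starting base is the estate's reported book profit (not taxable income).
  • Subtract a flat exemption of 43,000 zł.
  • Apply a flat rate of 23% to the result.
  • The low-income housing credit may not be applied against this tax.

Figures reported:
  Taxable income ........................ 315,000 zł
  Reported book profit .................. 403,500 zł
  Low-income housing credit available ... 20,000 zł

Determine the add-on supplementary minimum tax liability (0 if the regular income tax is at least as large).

60,465 zł

Regular income tax:
  198,000 zł × 8% = 15,840 zł
  5,000 zł × 17% = 850 zł
  112,000 zł × 23% = 25,760 zł
  → 42,450 zł
  Less low-income housing credit 20,000 zł → 22,450 zł

Supplementary minimum tax:
  Base (reported book profit): 403,500 zł
  Less exemption 43,000 zł → base 360,500 zł
  360,500 zł × 23% = 82,915 zł

Excess of supplementary minimum tax over regular income tax: 82,915 zł − 22,450 zł = 60,465 zł.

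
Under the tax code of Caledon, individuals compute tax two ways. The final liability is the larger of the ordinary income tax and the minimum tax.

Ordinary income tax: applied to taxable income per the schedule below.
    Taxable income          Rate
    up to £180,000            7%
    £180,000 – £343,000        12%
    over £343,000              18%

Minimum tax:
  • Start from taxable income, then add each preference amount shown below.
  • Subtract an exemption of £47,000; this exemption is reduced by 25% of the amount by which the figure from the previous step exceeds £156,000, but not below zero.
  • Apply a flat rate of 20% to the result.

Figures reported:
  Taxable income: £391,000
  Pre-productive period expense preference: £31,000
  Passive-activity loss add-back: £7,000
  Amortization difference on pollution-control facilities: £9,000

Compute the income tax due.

Ordinary income tax:
  £180,000 × 7% = £12,600
  £163,000 × 12% = £19,560
  £48,000 × 18% = £8,640
  → £40,800

Minimum tax:
  Adjusted income: £391,000 + £31,000 + £7,000 + £9,000 = £438,000
  Exemption: 25% × (£438,000 − £156,000) = £70,500 ≥ £47,000, so the exemption is fully phased out
  Base: £438,000 − £0 = £438,000
  £438,000 × 20% = £87,600

£87,600 > £40,800, so the minimum tax is the binding amount.

£87,600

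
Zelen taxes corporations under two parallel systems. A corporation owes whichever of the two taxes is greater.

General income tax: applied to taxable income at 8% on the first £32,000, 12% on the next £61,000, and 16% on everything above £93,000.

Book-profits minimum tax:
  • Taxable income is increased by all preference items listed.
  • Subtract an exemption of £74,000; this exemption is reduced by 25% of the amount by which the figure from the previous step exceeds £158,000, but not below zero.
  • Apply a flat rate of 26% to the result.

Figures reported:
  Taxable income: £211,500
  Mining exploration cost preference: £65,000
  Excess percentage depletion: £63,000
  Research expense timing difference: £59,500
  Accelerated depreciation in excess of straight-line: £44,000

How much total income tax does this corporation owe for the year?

£114,465

Book-profits minimum tax:
  Adjusted income: £211,500 + £65,000 + £63,000 + £59,500 + £44,000 = £443,000
  Exemption: £74,000 − 25% × (£443,000 − £158,000) = £74,000 − £71,250 = £2,750
  Base: £443,000 − £2,750 = £440,250
  £440,250 × 26% = £114,465

General income tax:
  £32,000 × 8% = £2,560
  £61,000 × 12% = £7,320
  £118,500 × 16% = £18,960
  → £28,840

£114,465 > £28,840, so the book-profits minimum tax is the binding amount.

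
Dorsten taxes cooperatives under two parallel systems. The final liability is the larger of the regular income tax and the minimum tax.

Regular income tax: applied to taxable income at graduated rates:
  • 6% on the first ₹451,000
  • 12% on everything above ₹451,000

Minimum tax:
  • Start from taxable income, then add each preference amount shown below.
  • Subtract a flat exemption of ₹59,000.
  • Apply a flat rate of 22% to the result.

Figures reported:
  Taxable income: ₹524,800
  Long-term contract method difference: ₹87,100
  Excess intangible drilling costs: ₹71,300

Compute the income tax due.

₹137,324

Regular income tax:
  ₹451,000 × 6% = ₹27,060
  ₹73,800 × 12% = ₹8,856
  → ₹35,916

Minimum tax:
  Adjusted income: ₹524,800 + ₹87,100 + ₹71,300 = ₹683,200
  Less exemption ₹59,000 → base ₹624,200
  ₹624,200 × 22% = ₹137,324

₹137,324 > ₹35,916, so the minimum tax is the binding amount.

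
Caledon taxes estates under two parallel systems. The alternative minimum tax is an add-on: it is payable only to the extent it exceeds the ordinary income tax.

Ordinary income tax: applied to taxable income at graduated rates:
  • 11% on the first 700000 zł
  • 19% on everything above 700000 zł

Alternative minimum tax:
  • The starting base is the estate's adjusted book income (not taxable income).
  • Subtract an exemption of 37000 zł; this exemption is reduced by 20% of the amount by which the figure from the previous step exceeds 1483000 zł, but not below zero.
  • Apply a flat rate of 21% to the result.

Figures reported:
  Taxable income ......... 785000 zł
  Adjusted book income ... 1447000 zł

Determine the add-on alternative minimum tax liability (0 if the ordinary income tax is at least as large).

Ordinary income tax:
  700000 zł × 11% = 77000 zł
  85000 zł × 19% = 16150 zł
  → 93150 zł

Alternative minimum tax:
  Base (adjusted book income): 1447000 zł
  Exemption: 1447000 zł ≤ 1483000 zł, so full 37000 zł applies
  Base: 1447000 zł − 37000 zł = 1410000 zł
  1410000 zł × 21% = 296100 zł

Excess of alternative minimum tax over ordinary income tax: 296100 zł − 93150 zł = 202950 zł.

202950 zł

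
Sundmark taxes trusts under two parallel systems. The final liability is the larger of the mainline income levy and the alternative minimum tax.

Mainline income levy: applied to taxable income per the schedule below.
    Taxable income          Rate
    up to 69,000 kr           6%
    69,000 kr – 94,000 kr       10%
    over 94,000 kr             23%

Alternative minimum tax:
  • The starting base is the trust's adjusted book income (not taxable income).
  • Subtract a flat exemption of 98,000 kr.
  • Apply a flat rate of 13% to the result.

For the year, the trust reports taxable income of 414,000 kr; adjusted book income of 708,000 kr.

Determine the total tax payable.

Mainline income levy:
  69,000 kr × 6% = 4,140 kr
  25,000 kr × 10% = 2,500 kr
  320,000 kr × 23% = 73,600 kr
  → 80,240 kr

Alternative minimum tax:
  Base (adjusted book income): 708,000 kr
  Less exemption 98,000 kr → base 610,000 kr
  610,000 kr × 13% = 79,300 kr

80,240 kr > 79,300 kr, so the mainline income levy governs.

80,240 kr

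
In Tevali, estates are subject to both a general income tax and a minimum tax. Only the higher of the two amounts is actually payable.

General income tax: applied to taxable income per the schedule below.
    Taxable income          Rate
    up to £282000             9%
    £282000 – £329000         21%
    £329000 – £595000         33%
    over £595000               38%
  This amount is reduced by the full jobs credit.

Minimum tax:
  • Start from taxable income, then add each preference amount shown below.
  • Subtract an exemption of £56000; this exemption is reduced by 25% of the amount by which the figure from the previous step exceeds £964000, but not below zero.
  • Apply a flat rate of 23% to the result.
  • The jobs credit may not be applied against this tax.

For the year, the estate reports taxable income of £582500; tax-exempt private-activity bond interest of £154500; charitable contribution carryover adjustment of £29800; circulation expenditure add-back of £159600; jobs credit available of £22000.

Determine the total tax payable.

General income tax:
  £282000 × 9% = £25380
  £47000 × 21% = £9870
  £253500 × 33% = £83655
  → £118905
  Less jobs credit £22000 → £96905

Minimum tax:
  Adjusted income: £582500 + £154500 + £29800 + £159600 = £926400
  Exemption: £926400 ≤ £964000, so full £56000 applies
  Base: £926400 − £56000 = £870400
  £870400 × 23% = £200192

£200192 > £96905, so the minimum tax is the binding amount.

£200192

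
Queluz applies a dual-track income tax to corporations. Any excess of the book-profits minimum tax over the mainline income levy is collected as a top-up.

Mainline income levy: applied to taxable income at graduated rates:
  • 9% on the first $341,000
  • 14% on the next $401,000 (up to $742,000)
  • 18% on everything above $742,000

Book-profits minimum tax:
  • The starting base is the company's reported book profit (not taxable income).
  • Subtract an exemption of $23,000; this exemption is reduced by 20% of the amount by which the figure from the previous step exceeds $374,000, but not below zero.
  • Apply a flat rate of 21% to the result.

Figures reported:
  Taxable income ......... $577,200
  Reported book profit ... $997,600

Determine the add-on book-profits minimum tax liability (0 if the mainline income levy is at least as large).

$145,738

Mainline income levy:
  $341,000 × 9% = $30,690
  $236,200 × 14% = $33,068
  → $63,758

Book-profits minimum tax:
  Base (reported book profit): $997,600
  Exemption: 20% × ($997,600 − $374,000) = $124,720 ≥ $23,000, so the exemption is fully phased out
  Base: $997,600 − $0 = $997,600
  $997,600 × 21% = $209,496

Excess of book-profits minimum tax over mainline income levy: $209,496 − $63,758 = $145,738.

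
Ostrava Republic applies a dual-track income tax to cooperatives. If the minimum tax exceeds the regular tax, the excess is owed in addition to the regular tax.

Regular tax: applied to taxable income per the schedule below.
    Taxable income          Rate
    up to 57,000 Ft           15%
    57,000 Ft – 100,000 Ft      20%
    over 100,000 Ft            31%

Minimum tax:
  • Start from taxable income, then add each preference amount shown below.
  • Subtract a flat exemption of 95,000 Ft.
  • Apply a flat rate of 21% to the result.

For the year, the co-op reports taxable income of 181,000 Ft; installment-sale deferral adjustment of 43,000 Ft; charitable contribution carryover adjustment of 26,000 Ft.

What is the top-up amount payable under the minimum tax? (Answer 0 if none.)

0 Ft

Regular tax:
  57,000 Ft × 15% = 8,550 Ft
  43,000 Ft × 20% = 8,600 Ft
  81,000 Ft × 31% = 25,110 Ft
  → 42,260 Ft

Minimum tax:
  Adjusted income: 181,000 Ft + 43,000 Ft + 26,000 Ft = 250,000 Ft
  Less exemption 95,000 Ft → base 155,000 Ft
  155,000 Ft × 21% = 32,550 Ft

32,550 Ft ≤ 42,260 Ft, so no add-on is due.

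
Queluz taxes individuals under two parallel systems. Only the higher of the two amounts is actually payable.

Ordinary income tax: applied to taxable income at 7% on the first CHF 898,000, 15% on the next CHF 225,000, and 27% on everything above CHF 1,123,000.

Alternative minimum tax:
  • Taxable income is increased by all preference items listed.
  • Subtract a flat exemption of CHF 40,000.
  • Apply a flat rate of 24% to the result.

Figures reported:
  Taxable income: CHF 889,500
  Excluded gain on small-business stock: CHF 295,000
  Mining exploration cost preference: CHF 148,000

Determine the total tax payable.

Ordinary income tax:
  CHF 889,500 × 7% = CHF 62,265

Alternative minimum tax:
  Adjusted income: CHF 889,500 + CHF 295,000 + CHF 148,000 = CHF 1,332,500
  Less exemption CHF 40,000 → base CHF 1,292,500
  CHF 1,292,500 × 24% = CHF 310,200

CHF 310,200 > CHF 62,265, so the alternative minimum tax is the binding amount.

CHF 310,200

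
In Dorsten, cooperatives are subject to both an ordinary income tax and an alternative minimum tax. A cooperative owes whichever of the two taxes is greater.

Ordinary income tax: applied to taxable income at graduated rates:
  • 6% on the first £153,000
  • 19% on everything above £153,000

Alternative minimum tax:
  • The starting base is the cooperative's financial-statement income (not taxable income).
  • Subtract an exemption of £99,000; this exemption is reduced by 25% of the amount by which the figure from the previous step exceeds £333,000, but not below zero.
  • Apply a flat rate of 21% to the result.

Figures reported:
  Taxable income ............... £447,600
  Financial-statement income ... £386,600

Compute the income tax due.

Alternative minimum tax:
  Base (financial-statement income): £386,600
  Exemption: £99,000 − 25% × (£386,600 − £333,000) = £99,000 − £13,400 = £85,600
  Base: £386,600 − £85,600 = £301,000
  £301,000 × 21% = £63,210

Ordinary income tax:
  £153,000 × 6% = £9,180
  £294,600 × 19% = £55,974
  → £65,154

£65,154 > £63,210, so the ordinary income tax governs.

£65,154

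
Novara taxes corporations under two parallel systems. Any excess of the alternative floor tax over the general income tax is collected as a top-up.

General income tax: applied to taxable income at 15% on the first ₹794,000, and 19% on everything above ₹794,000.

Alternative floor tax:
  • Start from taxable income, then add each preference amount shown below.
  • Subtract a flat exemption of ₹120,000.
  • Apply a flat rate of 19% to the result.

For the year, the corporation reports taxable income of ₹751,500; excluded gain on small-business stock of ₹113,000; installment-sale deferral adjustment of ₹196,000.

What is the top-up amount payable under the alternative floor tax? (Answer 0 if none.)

General income tax:
  ₹751,500 × 15% = ₹112,725

Alternative floor tax:
  Adjusted income: ₹751,500 + ₹113,000 + ₹196,000 = ₹1,060,500
  Less exemption ₹120,000 → base ₹940,500
  ₹940,500 × 19% = ₹178,695

Excess of alternative floor tax over general income tax: ₹178,695 − ₹112,725 = ₹65,970.

₹65,970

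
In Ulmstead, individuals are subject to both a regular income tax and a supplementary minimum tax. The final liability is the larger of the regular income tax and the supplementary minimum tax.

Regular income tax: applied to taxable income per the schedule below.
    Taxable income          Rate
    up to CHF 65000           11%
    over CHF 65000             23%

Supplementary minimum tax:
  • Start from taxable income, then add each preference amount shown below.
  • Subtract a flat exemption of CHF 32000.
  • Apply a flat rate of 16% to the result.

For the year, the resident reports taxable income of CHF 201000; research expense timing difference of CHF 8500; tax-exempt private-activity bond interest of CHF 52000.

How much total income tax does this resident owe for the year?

Regular income tax:
  CHF 65000 × 11% = CHF 7150
  CHF 136000 × 23% = CHF 31280
  → CHF 38430

Supplementary minimum tax:
  Adjusted income: CHF 201000 + CHF 8500 + CHF 52000 = CHF 261500
  Less exemption CHF 32000 → base CHF 229500
  CHF 229500 × 16% = CHF 36720

CHF 38430 > CHF 36720, so the regular income tax governs.

CHF 38430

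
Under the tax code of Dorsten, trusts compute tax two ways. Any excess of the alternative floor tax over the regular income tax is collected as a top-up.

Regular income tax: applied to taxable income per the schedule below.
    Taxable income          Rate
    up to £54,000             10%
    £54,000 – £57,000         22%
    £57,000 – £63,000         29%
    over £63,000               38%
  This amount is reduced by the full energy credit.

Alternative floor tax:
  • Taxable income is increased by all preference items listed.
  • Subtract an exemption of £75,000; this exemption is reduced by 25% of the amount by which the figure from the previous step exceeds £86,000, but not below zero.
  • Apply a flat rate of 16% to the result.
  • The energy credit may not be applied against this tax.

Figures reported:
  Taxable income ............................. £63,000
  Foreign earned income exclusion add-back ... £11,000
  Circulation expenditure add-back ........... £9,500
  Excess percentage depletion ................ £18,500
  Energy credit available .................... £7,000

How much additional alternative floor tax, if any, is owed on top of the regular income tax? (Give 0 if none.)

Alternative floor tax:
  Adjusted income: £63,000 + £11,000 + £9,500 + £18,500 = £102,000
  Exemption: £75,000 − 25% × (£102,000 − £86,000) = £75,000 − £4,000 = £71,000
  Base: £102,000 − £71,000 = £31,000
  £31,000 × 16% = £4,960

Regular income tax:
  £54,000 × 10% = £5,400
  £3,000 × 22% = £660
  £6,000 × 29% = £1,740
  → £7,800
  Less energy credit £7,000 → £800

Excess of alternative floor tax over regular income tax: £4,960 − £800 = £4,160.

£4,160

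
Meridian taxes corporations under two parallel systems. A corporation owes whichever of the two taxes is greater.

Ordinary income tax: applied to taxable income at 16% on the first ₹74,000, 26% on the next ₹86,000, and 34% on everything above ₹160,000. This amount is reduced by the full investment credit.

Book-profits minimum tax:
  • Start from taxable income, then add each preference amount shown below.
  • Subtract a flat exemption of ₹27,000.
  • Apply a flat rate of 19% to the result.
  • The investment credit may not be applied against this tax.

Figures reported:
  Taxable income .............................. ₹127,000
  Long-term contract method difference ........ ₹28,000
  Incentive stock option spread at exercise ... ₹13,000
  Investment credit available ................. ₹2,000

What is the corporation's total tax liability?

Book-profits minimum tax:
  Adjusted income: ₹127,000 + ₹28,000 + ₹13,000 = ₹168,000
  Less exemption ₹27,000 → base ₹141,000
  ₹141,000 × 19% = ₹26,790

Ordinary income tax:
  ₹74,000 × 16% = ₹11,840
  ₹53,000 × 26% = ₹13,780
  → ₹25,620
  Less investment credit ₹2,000 → ₹23,620

₹26,790 > ₹23,620, so the book-profits minimum tax is the binding amount.

₹26,790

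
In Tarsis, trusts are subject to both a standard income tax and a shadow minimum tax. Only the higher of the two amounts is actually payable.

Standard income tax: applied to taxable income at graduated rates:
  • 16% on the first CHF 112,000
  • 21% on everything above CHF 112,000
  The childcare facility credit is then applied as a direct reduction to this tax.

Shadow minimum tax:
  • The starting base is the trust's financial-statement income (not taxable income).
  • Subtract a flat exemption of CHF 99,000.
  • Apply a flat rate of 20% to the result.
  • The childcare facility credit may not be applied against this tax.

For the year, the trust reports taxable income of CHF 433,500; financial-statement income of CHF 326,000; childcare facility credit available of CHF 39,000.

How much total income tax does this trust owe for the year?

CHF 46,435

Standard income tax:
  CHF 112,000 × 16% = CHF 17,920
  CHF 321,500 × 21% = CHF 67,515
  → CHF 85,435
  Less childcare facility credit CHF 39,000 → CHF 46,435

Shadow minimum tax:
  Base (financial-statement income): CHF 326,000
  Less exemption CHF 99,000 → base CHF 227,000
  CHF 227,000 × 20% = CHF 45,400

CHF 46,435 > CHF 45,400, so the standard income tax governs.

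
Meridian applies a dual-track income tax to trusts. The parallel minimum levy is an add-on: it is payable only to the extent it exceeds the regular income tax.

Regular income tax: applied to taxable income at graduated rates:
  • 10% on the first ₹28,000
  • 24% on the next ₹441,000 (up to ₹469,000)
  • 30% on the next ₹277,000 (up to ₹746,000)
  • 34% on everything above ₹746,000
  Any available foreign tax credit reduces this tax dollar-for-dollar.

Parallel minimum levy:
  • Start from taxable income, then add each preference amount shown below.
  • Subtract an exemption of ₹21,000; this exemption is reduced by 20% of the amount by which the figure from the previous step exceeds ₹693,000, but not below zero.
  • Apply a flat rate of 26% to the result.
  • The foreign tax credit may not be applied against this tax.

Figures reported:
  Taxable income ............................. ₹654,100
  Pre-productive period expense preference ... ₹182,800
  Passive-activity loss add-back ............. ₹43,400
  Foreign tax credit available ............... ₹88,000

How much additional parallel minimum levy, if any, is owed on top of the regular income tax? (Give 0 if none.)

₹152,708

Regular income tax:
  ₹28,000 × 10% = ₹2,800
  ₹441,000 × 24% = ₹105,840
  ₹185,100 × 30% = ₹55,530
  → ₹164,170
  Less foreign tax credit ₹88,000 → ₹76,170

Parallel minimum levy:
  Adjusted income: ₹654,100 + ₹182,800 + ₹43,400 = ₹880,300
  Exemption: 20% × (₹880,300 − ₹693,000) = ₹37,460 ≥ ₹21,000, so the exemption is fully phased out
  Base: ₹880,300 − ₹0 = ₹880,300
  ₹880,300 × 26% = ₹228,878

Excess of parallel minimum levy over regular income tax: ₹228,878 − ₹76,170 = ₹152,708.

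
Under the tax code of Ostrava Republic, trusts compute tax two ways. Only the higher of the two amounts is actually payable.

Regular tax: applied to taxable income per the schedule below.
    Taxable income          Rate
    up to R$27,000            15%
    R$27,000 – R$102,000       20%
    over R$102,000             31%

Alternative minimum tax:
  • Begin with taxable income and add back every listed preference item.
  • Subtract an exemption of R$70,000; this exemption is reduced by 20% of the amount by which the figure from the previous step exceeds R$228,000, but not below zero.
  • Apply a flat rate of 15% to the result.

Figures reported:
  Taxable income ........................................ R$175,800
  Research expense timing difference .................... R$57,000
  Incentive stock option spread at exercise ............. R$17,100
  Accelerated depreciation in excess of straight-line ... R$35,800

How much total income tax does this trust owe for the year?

Alternative minimum tax:
  Adjusted income: R$175,800 + R$57,000 + R$17,100 + R$35,800 = R$285,700
  Exemption: R$70,000 − 20% × (R$285,700 − R$228,000) = R$70,000 − R$11,540 = R$58,460
  Base: R$285,700 − R$58,460 = R$227,240
  R$227,240 × 15% = R$34,086

Regular tax:
  R$27,000 × 15% = R$4,050
  R$75,000 × 20% = R$15,000
  R$73,800 × 31% = R$22,878
  → R$41,928

R$41,928 > R$34,086, so the regular tax governs.

R$41,928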